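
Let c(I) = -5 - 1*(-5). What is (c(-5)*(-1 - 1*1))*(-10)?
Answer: 0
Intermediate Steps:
c(I) = 0 (c(I) = -5 + 5 = 0)
(c(-5)*(-1 - 1*1))*(-10) = (0*(-1 - 1*1))*(-10) = (0*(-1 - 1))*(-10) = (0*(-2))*(-10) = 0*(-10) = 0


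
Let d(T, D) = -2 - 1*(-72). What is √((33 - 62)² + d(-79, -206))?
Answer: √911 ≈ 30.183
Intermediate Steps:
d(T, D) = 70 (d(T, D) = -2 + 72 = 70)
√((33 - 62)² + d(-79, -206)) = √((33 - 62)² + 70) = √((-29)² + 70) = √(841 + 70) = √911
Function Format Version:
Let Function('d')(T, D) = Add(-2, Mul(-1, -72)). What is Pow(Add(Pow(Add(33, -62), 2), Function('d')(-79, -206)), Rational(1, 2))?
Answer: Pow(911, Rational(1, 2)) ≈ 30.183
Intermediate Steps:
Function('d')(T, D) = 70 (Function('d')(T, D) = Add(-2, 72) = 70)
Pow(Add(Pow(Add(33, -62), 2), Function('d')(-79, -206)), Rational(1, 2)) = Pow(Add(Pow(Add(33, -62), 2), 70), Rational(1, 2)) = Pow(Add(Pow(-29, 2), 70), Rational(1, 2)) = Pow(Add(841, 70), Rational(1, 2)) = Pow(911, Rational(1, 2))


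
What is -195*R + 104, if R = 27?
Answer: -5161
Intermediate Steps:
-195*R + 104 = -195*27 + 104 = -5265 + 104 = -5161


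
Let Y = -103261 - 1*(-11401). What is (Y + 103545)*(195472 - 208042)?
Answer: -146880450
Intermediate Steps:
Y = -91860 (Y = -103261 + 11401 = -91860)
(Y + 103545)*(195472 - 208042) = (-91860 + 103545)*(195472 - 208042) = 11685*(-12570) = -146880450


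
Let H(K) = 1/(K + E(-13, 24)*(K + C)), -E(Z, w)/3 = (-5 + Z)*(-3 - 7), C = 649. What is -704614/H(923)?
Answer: 597482373598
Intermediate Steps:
E(Z, w) = -150 + 30*Z (E(Z, w) = -3*(-5 + Z)*(-3 - 7) = -3*(-5 + Z)*(-10) = -3*(50 - 10*Z) = -150 + 30*Z)
H(K) = 1/(-350460 - 539*K) (H(K) = 1/(K + (-150 + 30*(-13))*(K + 649)) = 1/(K + (-150 - 390)*(649 + K)) = 1/(K - 540*(649 + K)) = 1/(K + (-350460 - 540*K)) = 1/(-350460 - 539*K))
-704614/H(923) = -704614/((-1/(350460 + 539*923))) = -704614/((-1/(350460 + 497497))) = -704614/((-1/847957)) = -704614/((-1*1/847957)) = -704614/(-1/847957) = -704614*(-847957) = 597482373598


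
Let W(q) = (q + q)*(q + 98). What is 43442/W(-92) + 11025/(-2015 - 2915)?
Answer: -11317033/272136 ≈ -41.586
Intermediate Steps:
W(q) = 2*q*(98 + q) (W(q) = (2*q)*(98 + q) = 2*q*(98 + q))
43442/W(-92) + 11025/(-2015 - 2915) = 43442/((2*(-92)*(98 - 92))) + 11025/(-2015 - 2915) = 43442/((2*(-92)*6)) + 11025/(-4930) = 43442/(-1104) + 11025*(-1/4930) = 43442*(-1/1104) - 2205/986 = -21721/552 - 2205/986 = -11317033/272136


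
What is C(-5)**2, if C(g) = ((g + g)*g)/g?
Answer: 100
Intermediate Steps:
C(g) = 2*g (C(g) = ((2*g)*g)/g = (2*g**2)/g = 2*g)
C(-5)**2 = (2*(-5))**2 = (-10)**2 = 100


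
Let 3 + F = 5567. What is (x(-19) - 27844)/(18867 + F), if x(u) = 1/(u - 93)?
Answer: -3118529/2736272 ≈ -1.1397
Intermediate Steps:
F = 5564 (F = -3 + 5567 = 5564)
x(u) = 1/(-93 + u)
(x(-19) - 27844)/(18867 + F) = (1/(-93 - 19) - 27844)/(18867 + 5564) = (1/(-112) - 27844)/24431 = (-1/112 - 27844)*(1/24431) = -3118529/112*1/24431 = -3118529/2736272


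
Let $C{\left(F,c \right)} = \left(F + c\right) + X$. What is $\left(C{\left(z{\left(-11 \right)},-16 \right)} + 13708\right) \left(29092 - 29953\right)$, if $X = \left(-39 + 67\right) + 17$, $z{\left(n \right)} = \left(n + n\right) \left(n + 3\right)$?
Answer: $-11979093$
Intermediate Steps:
$z{\left(n \right)} = 2 n \left(3 + n\right)$
$X = 45$ ($X = 28 + 17 = 45$)
$C{\left(F,c \right)} = 45 + F + c$ ($C{\left(F,c \right)} = \left(F + c\right) + 45 = 45 + F + c$)
$\left(C{\left(z{\left(-11 \right)},-16 \right)} + 13708\right) \left(29092 - 29953\right) = \left(\left(45 + 2 \left(-11\right) \left(3 - 11\right) - 16\right) + 13708\right) \left(29092 - 29953\right) = \left(\left(45 + 2 \left(-11\right) \left(-8\right) - 16\right) + 13708\right) \left(-861\right) = \left(\left(45 + 176 - 16\right) + 13708\right) \left(-861\right) = \left(205 + 13708\right) \left(-861\right) = 13913 \left(-861\right) = -11979093$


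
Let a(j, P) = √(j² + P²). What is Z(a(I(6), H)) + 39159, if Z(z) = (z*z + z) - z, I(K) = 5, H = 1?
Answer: 39185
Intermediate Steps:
a(j, P) = √(P² + j²)
Z(z) = z² (Z(z) = (z² + z) - z = (z + z²) - z = z²)
Z(a(I(6), H)) + 39159 = (√(1² + 5²))² + 39159 = (√(1 + 25))² + 39159 = (√26)² + 39159 = 26 + 39159 = 39185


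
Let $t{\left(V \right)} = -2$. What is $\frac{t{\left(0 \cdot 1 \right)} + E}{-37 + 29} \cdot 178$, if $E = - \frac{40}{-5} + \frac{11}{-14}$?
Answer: $- \frac{6497}{56} \approx -116.02$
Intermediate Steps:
$E = \frac{101}{14}$ ($E = \left(-40\right) \left(- \frac{1}{5}\right) + 11 \left(- \frac{1}{14}\right) = 8 - \frac{11}{14} = \frac{101}{14} \approx 7.2143$)
$\frac{t{\left(0 \cdot 1 \right)} + E}{-37 + 29} \cdot 178 = \frac{-2 + \frac{101}{14}}{-37 + 29} \cdot 178 = \frac{73}{14 \left(-8\right)} 178 = \frac{73}{14} \left(- \frac{1}{8}\right) 178 = \left(- \frac{73}{112}\right) 178 = - \frac{6497}{56}$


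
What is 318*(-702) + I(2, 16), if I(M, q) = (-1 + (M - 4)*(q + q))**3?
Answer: -497861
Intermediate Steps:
I(M, q) = (-1 + 2*q*(-4 + M))**3 (I(M, q) = (-1 + (-4 + M)*(2*q))**3 = (-1 + 2*q*(-4 + M))**3)
318*(-702) + I(2, 16) = 318*(-702) - (1 + 8*16 - 2*2*16)**3 = -223236 - (1 + 128 - 64)**3 = -223236 - 1*65**3 = -223236 - 1*274625 = -223236 - 274625 = -497861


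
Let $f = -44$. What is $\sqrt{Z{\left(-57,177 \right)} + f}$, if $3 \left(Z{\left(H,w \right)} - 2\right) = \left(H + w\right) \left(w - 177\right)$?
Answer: $i \sqrt{42} \approx 6.4807 i$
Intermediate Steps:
$Z{\left(H,w \right)} = 2 + \frac{\left(-177 + w\right) \left(H + w\right)}{3}$ ($Z{\left(H,w \right)} = 2 + \frac{\left(H + w\right) \left(w - 177\right)}{3} = 2 + \frac{\left(H + w\right) \left(-177 + w\right)}{3} = 2 + \frac{\left(-177 + w\right) \left(H + w\right)}{3}$)
$\sqrt{Z{\left(-57,177 \right)} + f} = \sqrt{\left(2 - -3363 - 10443 + \frac{177^{2}}{3} + \frac{1}{3} \left(-57\right) 177\right) - 44} = \sqrt{\left(2 + 3363 - 10443 + \frac{1}{3} \cdot 31329 - 3363\right) - 44} = \sqrt{\left(2 + 3363 - 10443 + 10443 - 3363\right) - 44} = \sqrt{2 - 44} = \sqrt{-42} = i \sqrt{42}$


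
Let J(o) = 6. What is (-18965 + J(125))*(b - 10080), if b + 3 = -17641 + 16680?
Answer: 209383196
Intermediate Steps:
b = -964 (b = -3 + (-17641 + 16680) = -3 - 961 = -964)
(-18965 + J(125))*(b - 10080) = (-18965 + 6)*(-964 - 10080) = -18959*(-11044) = 209383196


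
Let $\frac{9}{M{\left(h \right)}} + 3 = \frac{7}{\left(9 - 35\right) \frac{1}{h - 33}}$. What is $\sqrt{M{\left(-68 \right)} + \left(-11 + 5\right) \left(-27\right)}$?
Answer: $\frac{6 \sqrt{1784473}}{629} \approx 12.743$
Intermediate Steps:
$M{\left(h \right)} = \frac{9}{\frac{153}{26} - \frac{7 h}{26}}$ ($M{\left(h \right)} = \frac{9}{-3 + \frac{7}{\left(9 - 35\right) \frac{1}{h - 33}}} = \frac{9}{-3 + \frac{7}{\left(-26\right) \frac{1}{-33 + h}}} = \frac{9}{-3 + 7 \left(\frac{33}{26} - \frac{h}{26}\right)} = \frac{9}{-3 - \left(- \frac{231}{26} + \frac{7 h}{26}\right)} = \frac{9}{\frac{153}{26} - \frac{7 h}{26}}$)
$\sqrt{M{\left(-68 \right)} + \left(-11 + 5\right) \left(-27\right)} = \sqrt{- \frac{234}{-153 + 7 \left(-68\right)} + \left(-11 + 5\right) \left(-27\right)} = \sqrt{- \frac{234}{-153 - 476} - -162} = \sqrt{- \frac{234}{-629} + 162} = \sqrt{\left(-234\right) \left(- \frac{1}{629}\right) + 162} = \sqrt{\frac{234}{629} + 162} = \sqrt{\frac{102132}{629}} = \frac{6 \sqrt{1784473}}{629}$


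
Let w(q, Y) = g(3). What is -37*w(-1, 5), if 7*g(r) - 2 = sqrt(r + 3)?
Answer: -74/7 - 37*sqrt(6)/7 ≈ -23.519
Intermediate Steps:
g(r) = 2/7 + sqrt(3 + r)/7 (g(r) = 2/7 + sqrt(r + 3)/7 = 2/7 + sqrt(3 + r)/7)
w(q, Y) = 2/7 + sqrt(6)/7 (w(q, Y) = 2/7 + sqrt(3 + 3)/7 = 2/7 + sqrt(6)/7)
-37*w(-1, 5) = -37*(2/7 + sqrt(6)/7) = -74/7 - 37*sqrt(6)/7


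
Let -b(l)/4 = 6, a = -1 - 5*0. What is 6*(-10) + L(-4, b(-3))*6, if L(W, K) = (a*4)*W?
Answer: 36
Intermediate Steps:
a = -1 (a = -1 + 0 = -1)
b(l) = -24 (b(l) = -4*6 = -24)
L(W, K) = -4*W (L(W, K) = (-1*4)*W = -4*W)
6*(-10) + L(-4, b(-3))*6 = 6*(-10) - 4*(-4)*6 = -60 + 16*6 = -60 + 96 = 36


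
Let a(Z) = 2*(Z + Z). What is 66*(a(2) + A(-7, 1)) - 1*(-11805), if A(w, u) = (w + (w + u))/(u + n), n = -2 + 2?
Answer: 11475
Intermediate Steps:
a(Z) = 4*Z (a(Z) = 2*(2*Z) = 4*Z)
n = 0
A(w, u) = (u + 2*w)/u (A(w, u) = (w + (w + u))/(u + 0) = (w + (u + w))/u = (u + 2*w)/u)
66*(a(2) + A(-7, 1)) - 1*(-11805) = 66*(4*2 + (1 + 2*(-7))/1) - 1*(-11805) = 66*(8 + 1*(1 - 14)) + 11805 = 66*(8 + 1*(-13)) + 11805 = 66*(8 - 13) + 11805 = 66*(-5) + 11805 = -330 + 11805 = 11475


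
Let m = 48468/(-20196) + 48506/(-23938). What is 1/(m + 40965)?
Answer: 20143827/825102712465 ≈ 2.4414e-5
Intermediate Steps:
m = -89160590/20143827 (m = 48468*(-1/20196) + 48506*(-1/23938) = -4039/1683 - 24253/11969 = -89160590/20143827 ≈ -4.4262)
1/(m + 40965) = 1/(-89160590/20143827 + 40965) = 1/(825102712465/20143827) = 20143827/825102712465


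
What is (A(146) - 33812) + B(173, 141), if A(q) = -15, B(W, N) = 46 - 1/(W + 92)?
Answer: -8951966/265 ≈ -33781.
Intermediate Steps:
B(W, N) = 46 - 1/(92 + W)
(A(146) - 33812) + B(173, 141) = (-15 - 33812) + (4231 + 46*173)/(92 + 173) = -33827 + (4231 + 7958)/265 = -33827 + (1/265)*12189 = -33827 + 12189/265 = -8951966/265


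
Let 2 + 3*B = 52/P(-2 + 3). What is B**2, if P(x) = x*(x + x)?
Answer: 64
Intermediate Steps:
P(x) = 2*x**2 (P(x) = x*(2*x) = 2*x**2)
B = 8 (B = -2/3 + (52/((2*(-2 + 3)**2)))/3 = -2/3 + (52/((2*1**2)))/3 = -2/3 + (52/((2*1)))/3 = -2/3 + (52/2)/3 = -2/3 + (52*(1/2))/3 = -2/3 + (1/3)*26 = -2/3 + 26/3 = 8)
B**2 = 8**2 = 64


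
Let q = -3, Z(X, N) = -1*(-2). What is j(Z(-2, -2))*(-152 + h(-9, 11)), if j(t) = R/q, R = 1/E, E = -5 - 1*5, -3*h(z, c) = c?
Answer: -467/90 ≈ -5.1889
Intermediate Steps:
h(z, c) = -c/3
Z(X, N) = 2
E = -10 (E = -5 - 5 = -10)
R = -⅒ (R = 1/(-10) = -⅒ ≈ -0.10000)
j(t) = 1/30 (j(t) = -⅒/(-3) = -⅒*(-⅓) = 1/30)
j(Z(-2, -2))*(-152 + h(-9, 11)) = (-152 - ⅓*11)/30 = (-152 - 11/3)/30 = (1/30)*(-467/3) = -467/90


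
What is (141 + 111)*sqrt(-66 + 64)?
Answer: 252*I*sqrt(2) ≈ 356.38*I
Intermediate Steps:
(141 + 111)*sqrt(-66 + 64) = 252*sqrt(-2) = 252*(I*sqrt(2)) = 252*I*sqrt(2)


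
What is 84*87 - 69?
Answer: 7239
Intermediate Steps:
84*87 - 69 = 7308 - 69 = 7239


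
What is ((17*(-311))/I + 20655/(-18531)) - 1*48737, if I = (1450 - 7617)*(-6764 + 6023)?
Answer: -458582247346099/9409109073 ≈ -48738.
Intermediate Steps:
I = 4569747 (I = -6167*(-741) = 4569747)
((17*(-311))/I + 20655/(-18531)) - 1*48737 = ((17*(-311))/4569747 + 20655/(-18531)) - 1*48737 = (-5287*1/4569747 + 20655*(-1/18531)) - 48737 = (-5287/4569747 - 2295/2059) - 48737 = -10498455298/9409109073 - 48737 = -458582247346099/9409109073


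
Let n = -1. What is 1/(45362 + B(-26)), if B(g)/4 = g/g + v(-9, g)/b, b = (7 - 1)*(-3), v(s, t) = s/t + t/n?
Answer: 117/5307137 ≈ 2.2046e-5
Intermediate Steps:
v(s, t) = -t + s/t (v(s, t) = s/t + t/(-1) = s/t + t*(-1) = s/t - t = -t + s/t)
b = -18 (b = 6*(-3) = -18)
B(g) = 4 + 2/g + 2*g/9 (B(g) = 4*(g/g + (-g - 9/g)/(-18)) = 4*(1 + (-g - 9/g)*(-1/18)) = 4*(1 + (1/(2*g) + g/18)) = 4*(1 + 1/(2*g) + g/18) = 4 + 2/g + 2*g/9)
1/(45362 + B(-26)) = 1/(45362 + (4 + 2/(-26) + (2/9)*(-26))) = 1/(45362 + (4 + 2*(-1/26) - 52/9)) = 1/(45362 + (4 - 1/13 - 52/9)) = 1/(45362 - 217/117) = 1/(5307137/117) = 117/5307137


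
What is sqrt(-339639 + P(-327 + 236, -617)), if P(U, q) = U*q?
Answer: 2*I*sqrt(70873) ≈ 532.44*I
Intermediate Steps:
sqrt(-339639 + P(-327 + 236, -617)) = sqrt(-339639 + (-327 + 236)*(-617)) = sqrt(-339639 - 91*(-617)) = sqrt(-339639 + 56147) = sqrt(-283492) = 2*I*sqrt(70873)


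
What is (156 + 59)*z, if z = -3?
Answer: -645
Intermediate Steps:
(156 + 59)*z = (156 + 59)*(-3) = 215*(-3) = -645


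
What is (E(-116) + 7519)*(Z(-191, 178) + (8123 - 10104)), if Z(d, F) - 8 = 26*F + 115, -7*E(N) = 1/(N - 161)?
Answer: 145793420/7 ≈ 2.0828e+7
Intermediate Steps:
E(N) = -1/(7*(-161 + N)) (E(N) = -1/(7*(N - 161)) = -1/(7*(-161 + N)))
Z(d, F) = 123 + 26*F (Z(d, F) = 8 + (26*F + 115) = 8 + (115 + 26*F) = 123 + 26*F)
(E(-116) + 7519)*(Z(-191, 178) + (8123 - 10104)) = (-1/(-1127 + 7*(-116)) + 7519)*((123 + 26*178) + (8123 - 10104)) = (-1/(-1127 - 812) + 7519)*((123 + 4628) - 1981) = (-1/(-1939) + 7519)*(4751 - 1981) = (-1*(-1/1939) + 7519)*2770 = (1/1939 + 7519)*2770 = (14579342/1939)*2770 = 145793420/7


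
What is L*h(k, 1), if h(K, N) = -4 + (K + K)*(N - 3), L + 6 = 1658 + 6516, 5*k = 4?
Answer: -294048/5 ≈ -58810.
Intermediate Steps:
k = 4/5 (k = (1/5)*4 = 4/5 ≈ 0.80000)
L = 8168 (L = -6 + (1658 + 6516) = -6 + 8174 = 8168)
h(K, N) = -4 + 2*K*(-3 + N) (h(K, N) = -4 + (2*K)*(-3 + N) = -4 + 2*K*(-3 + N))
L*h(k, 1) = 8168*(-4 - 6*4/5 + 2*(4/5)*1) = 8168*(-4 - 24/5 + 8/5) = 8168*(-36/5) = -294048/5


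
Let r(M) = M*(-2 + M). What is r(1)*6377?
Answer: -6377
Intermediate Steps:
r(1)*6377 = (1*(-2 + 1))*6377 = (1*(-1))*6377 = -1*6377 = -6377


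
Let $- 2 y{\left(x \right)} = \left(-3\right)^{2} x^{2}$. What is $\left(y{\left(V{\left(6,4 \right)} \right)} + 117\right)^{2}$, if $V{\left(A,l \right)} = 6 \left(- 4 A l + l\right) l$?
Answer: $481300897522041$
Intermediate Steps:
$V{\left(A,l \right)} = l \left(6 l - 24 A l\right)$ ($V{\left(A,l \right)} = 6 \left(- 4 A l + l\right) l = 6 \left(l - 4 A l\right) l = \left(6 l - 24 A l\right) l = l \left(6 l - 24 A l\right)$)
$y{\left(x \right)} = - \frac{9 x^{2}}{2}$ ($y{\left(x \right)} = - \frac{\left(-3\right)^{2} x^{2}}{2} = - \frac{9 x^{2}}{2}$)
$\left(y{\left(V{\left(6,4 \right)} \right)} + 117\right)^{2} = \left(- \frac{9 \left(4^{2} \left(6 - 144\right)\right)^{2}}{2} + 117\right)^{2} = \left(- \frac{9 \left(16 \left(6 - 144\right)\right)^{2}}{2} + 117\right)^{2} = \left(- \frac{9 \left(16 \left(-138\right)\right)^{2}}{2} + 117\right)^{2} = \left(- \frac{9 \left(-2208\right)^{2}}{2} + 117\right)^{2} = \left(\left(- \frac{9}{2}\right) 4875264 + 117\right)^{2} = \left(-21938688 + 117\right)^{2} = \left(-21938571\right)^{2} = 481300897522041$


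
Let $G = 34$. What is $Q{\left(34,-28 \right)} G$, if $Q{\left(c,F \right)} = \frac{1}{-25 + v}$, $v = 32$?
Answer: $\frac{34}{7} \approx 4.8571$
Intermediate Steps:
$Q{\left(c,F \right)} = \frac{1}{7}$ ($Q{\left(c,F \right)} = \frac{1}{-25 + 32} = \frac{1}{7}$)
$Q{\left(34,-28 \right)} G = \frac{1}{7} \cdot 34 = \frac{34}{7}$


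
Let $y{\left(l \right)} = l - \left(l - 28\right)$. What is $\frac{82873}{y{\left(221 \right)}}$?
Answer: $\frac{11839}{4} \approx 2959.8$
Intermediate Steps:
$y{\left(l \right)} = 28$ ($y{\left(l \right)} = l - \left(-28 + l\right) = 28$)
$\frac{82873}{y{\left(221 \right)}} = \frac{82873}{28} = 82873 \cdot \frac{1}{28} = \frac{11839}{4}$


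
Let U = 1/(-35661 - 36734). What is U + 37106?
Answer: 2686288869/72395 ≈ 37106.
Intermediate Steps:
U = -1/72395 (U = 1/(-72395) = -1/72395 ≈ -1.3813e-5)
U + 37106 = -1/72395 + 37106 = 2686288869/72395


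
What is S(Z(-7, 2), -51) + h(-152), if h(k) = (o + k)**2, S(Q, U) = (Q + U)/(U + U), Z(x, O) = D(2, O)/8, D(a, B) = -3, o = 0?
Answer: 6284425/272 ≈ 23105.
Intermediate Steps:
Z(x, O) = -3/8
S(Q, U) = (Q + U)/(2*U) (S(Q, U) = (Q + U)/((2*U)) = (Q + U)*(1/(2*U)) = (Q + U)/(2*U))
h(k) = k**2 (h(k) = (0 + k)**2 = k**2)
S(Z(-7, 2), -51) + h(-152) = (1/2)*(-3/8 - 51)/(-51) + (-152)**2 = (1/2)*(-1/51)*(-411/8) + 23104 = 137/272 + 23104 = 6284425/272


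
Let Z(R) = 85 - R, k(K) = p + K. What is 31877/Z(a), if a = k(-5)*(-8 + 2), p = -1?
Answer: 31877/49 ≈ 650.55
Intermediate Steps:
k(K) = -1 + K
a = 36 (a = (-1 - 5)*(-8 + 2) = -6*(-6) = 36)
31877/Z(a) = 31877/(85 - 1*36) = 31877/(85 - 36) = 31877/49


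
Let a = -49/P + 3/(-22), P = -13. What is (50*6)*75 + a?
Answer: 6436039/286 ≈ 22504.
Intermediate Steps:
a = 1039/286 (a = -49/(-13) + 3/(-22) = -49*(-1/13) + 3*(-1/22) = 49/13 - 3/22 = 1039/286 ≈ 3.6329)
(50*6)*75 + a = (50*6)*75 + 1039/286 = 300*75 + 1039/286 = 22500 + 1039/286 = 6436039/286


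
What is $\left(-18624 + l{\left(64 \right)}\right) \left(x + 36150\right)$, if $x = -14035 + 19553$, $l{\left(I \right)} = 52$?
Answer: $-773858096$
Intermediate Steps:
$x = 5518$
$\left(-18624 + l{\left(64 \right)}\right) \left(x + 36150\right) = \left(-18624 + 52\right) \left(5518 + 36150\right) = \left(-18572\right) 41668 = -773858096$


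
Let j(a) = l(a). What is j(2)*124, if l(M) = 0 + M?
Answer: 248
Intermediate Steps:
l(M) = M
j(a) = a
j(2)*124 = 2*124 = 248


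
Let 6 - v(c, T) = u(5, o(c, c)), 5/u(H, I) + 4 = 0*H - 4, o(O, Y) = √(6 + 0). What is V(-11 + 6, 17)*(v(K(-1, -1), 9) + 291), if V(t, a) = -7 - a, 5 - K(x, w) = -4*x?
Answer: -7143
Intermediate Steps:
K(x, w) = 5 + 4*x (K(x, w) = 5 - (-4)*x = 5 + 4*x)
o(O, Y) = √6
u(H, I) = -5/8 (u(H, I) = 5/(-4 + (0*H - 4)) = 5/(-4 + (0 - 4)) = 5/(-4 - 4) = 5/(-8) = 5*(-⅛) = -5/8)
v(c, T) = 53/8 (v(c, T) = 6 - 1*(-5/8) = 6 + 5/8 = 53/8)
V(-11 + 6, 17)*(v(K(-1, -1), 9) + 291) = (-7 - 1*17)*(53/8 + 291) = (-7 - 17)*(2381/8) = -24*2381/8 = -7143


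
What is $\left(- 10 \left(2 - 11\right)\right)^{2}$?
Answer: $8100$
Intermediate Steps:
$\left(- 10 \left(2 - 11\right)\right)^{2} = \left(\left(-10\right) \left(-9\right)\right)^{2} = 90^{2} = 8100$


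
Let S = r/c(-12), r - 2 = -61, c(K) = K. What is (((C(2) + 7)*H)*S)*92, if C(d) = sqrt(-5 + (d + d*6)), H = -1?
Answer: -13570/3 ≈ -4523.3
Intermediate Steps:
r = -59 (r = 2 - 61 = -59)
C(d) = sqrt(-5 + 7*d) (C(d) = sqrt(-5 + (d + 6*d)) = sqrt(-5 + 7*d))
S = 59/12 (S = -59/(-12) = -59*(-1/12) = 59/12 ≈ 4.9167)
(((C(2) + 7)*H)*S)*92 = (((sqrt(-5 + 7*2) + 7)*(-1))*(59/12))*92 = (((sqrt(-5 + 14) + 7)*(-1))*(59/12))*92 = (((sqrt(9) + 7)*(-1))*(59/12))*92 = (((3 + 7)*(-1))*(59/12))*92 = ((10*(-1))*(59/12))*92 = -10*59/12*92 = -295/6*92 = -13570/3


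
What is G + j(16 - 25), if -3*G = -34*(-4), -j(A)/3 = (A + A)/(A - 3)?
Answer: -299/6 ≈ -49.833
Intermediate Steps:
j(A) = -6*A/(-3 + A) (j(A) = -3*(A + A)/(A - 3) = -3*2*A/(-3 + A) = -6*A/(-3 + A))
G = -136/3 (G = -(-34)*(-4)/3 = -⅓*136 = -136/3 ≈ -45.333)
G + j(16 - 25) = -136/3 - 6*(16 - 25)/(-3 + (16 - 25)) = -136/3 - 6*(-9)/(-3 - 9) = -136/3 - 6*(-9)/(-12) = -136/3 - 6*(-9)*(-1/12) = -136/3 - 9/2 = -299/6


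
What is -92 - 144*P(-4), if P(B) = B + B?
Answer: 1060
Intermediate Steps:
P(B) = 2*B
-92 - 144*P(-4) = -92 - 288*(-4) = -92 - 144*(-8) = -92 + 1152 = 1060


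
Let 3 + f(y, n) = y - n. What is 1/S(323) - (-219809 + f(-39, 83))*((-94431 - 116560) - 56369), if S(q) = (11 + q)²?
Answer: -6559666184797439/111556 ≈ -5.8802e+10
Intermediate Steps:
f(y, n) = -3 + y - n (f(y, n) = -3 + (y - n) = -3 + y - n)
1/S(323) - (-219809 + f(-39, 83))*((-94431 - 116560) - 56369) = 1/((11 + 323)²) - (-219809 + (-3 - 39 - 1*83))*((-94431 - 116560) - 56369) = 1/(334²) - (-219809 + (-3 - 39 - 83))*(-210991 - 56369) = 1/111556 - (-219809 - 125)*(-267360) = 1/111556 - (-219934)*(-267360) = 1/111556 - 1*58801554240 = 1/111556 - 58801554240 = -6559666184797439/111556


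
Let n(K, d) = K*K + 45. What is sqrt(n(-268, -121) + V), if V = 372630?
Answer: sqrt(444499) ≈ 666.71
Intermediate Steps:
n(K, d) = 45 + K**2 (n(K, d) = K**2 + 45 = 45 + K**2)
sqrt(n(-268, -121) + V) = sqrt((45 + (-268)**2) + 372630) = sqrt((45 + 71824) + 372630) = sqrt(71869 + 372630) = sqrt(444499)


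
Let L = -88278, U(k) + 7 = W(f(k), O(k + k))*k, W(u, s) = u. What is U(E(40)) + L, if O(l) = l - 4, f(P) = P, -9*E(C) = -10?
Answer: -7150985/81 ≈ -88284.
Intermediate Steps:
E(C) = 10/9 (E(C) = -⅑*(-10) = 10/9)
O(l) = -4 + l
U(k) = -7 + k² (U(k) = -7 + k*k = -7 + k²)
U(E(40)) + L = (-7 + (10/9)²) - 88278 = (-7 + 100/81) - 88278 = -467/81 - 88278 = -7150985/81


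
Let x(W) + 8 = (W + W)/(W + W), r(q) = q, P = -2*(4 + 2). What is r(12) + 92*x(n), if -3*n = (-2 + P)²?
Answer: -632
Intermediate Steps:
P = -12 (P = -2*6 = -12)
n = -196/3 (n = -(-2 - 12)²/3 = -⅓*(-14)² = -⅓*196 = -196/3 ≈ -65.333)
x(W) = -7 (x(W) = -8 + (W + W)/(W + W) = -8 + (2*W)/((2*W)) = -8 + (2*W)*(1/(2*W)) = -8 + 1 = -7)
r(12) + 92*x(n) = 12 + 92*(-7) = 12 - 644 = -632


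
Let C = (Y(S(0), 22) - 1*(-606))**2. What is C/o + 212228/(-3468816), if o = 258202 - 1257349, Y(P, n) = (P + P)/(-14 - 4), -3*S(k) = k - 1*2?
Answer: -1769623293547/4128447427884 ≈ -0.42864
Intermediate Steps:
S(k) = 2/3 - k/3 (S(k) = -(k - 1*2)/3 = -(k - 2)/3 = -(-2 + k)/3 = 2/3 - k/3)
Y(P, n) = -P/9 (Y(P, n) = (2*P)/(-18) = (2*P)*(-1/18) = -P/9)
o = -999147
C = 267649600/729 (C = (-(2/3 - 1/3*0)/9 - 1*(-606))**2 = (-(2/3 + 0)/9 + 606)**2 = (-1/9*2/3 + 606)**2 = (-2/27 + 606)**2 = (16360/27)**2 = 267649600/729 ≈ 3.6715e+5)
C/o + 212228/(-3468816) = (267649600/729)/(-999147) + 212228/(-3468816) = (267649600/729)*(-1/999147) + 212228*(-1/3468816) = -267649600/728378163 - 3121/51012 = -1769623293547/4128447427884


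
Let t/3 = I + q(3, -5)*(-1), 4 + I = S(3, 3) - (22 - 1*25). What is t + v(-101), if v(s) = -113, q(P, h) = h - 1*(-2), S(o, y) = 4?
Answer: -95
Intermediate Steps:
q(P, h) = 2 + h (q(P, h) = h + 2 = 2 + h)
I = 3 (I = -4 + (4 - (22 - 1*25)) = -4 + (4 - (22 - 25)) = -4 + (4 - 1*(-3)) = -4 + (4 + 3) = -4 + 7 = 3)
t = 18 (t = 3*(3 + (2 - 5)*(-1)) = 3*(3 - 3*(-1)) = 3*(3 + 3) = 3*6 = 18)
t + v(-101) = 18 - 113 = -95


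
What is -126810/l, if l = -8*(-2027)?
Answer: -63405/8108 ≈ -7.8201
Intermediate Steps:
l = 16216
-126810/l = -126810/16216 = -126810*1/16216 = -63405/8108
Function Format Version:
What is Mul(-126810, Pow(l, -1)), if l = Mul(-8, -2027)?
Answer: Rational(-63405, 8108) ≈ -7.8201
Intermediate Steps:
l = 16216
Mul(-126810, Pow(l, -1)) = Mul(-126810, Pow(16216, -1)) = Mul(-126810, Rational(1, 16216)) = Rational(-63405, 8108)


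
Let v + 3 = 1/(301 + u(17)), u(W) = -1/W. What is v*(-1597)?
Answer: 24483607/5116 ≈ 4785.7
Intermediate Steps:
v = -15331/5116 (v = -3 + 1/(301 - 1/17) = -3 + 1/(5116/17) = -3 + 17/5116 = -15331/5116 ≈ -2.9967)
v*(-1597) = -15331/5116*(-1597) = 24483607/5116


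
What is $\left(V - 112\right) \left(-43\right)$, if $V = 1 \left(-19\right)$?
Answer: $5633$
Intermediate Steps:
$V = -19$
$\left(V - 112\right) \left(-43\right) = \left(-19 - 112\right) \left(-43\right) = \left(-131\right) \left(-43\right) = 5633$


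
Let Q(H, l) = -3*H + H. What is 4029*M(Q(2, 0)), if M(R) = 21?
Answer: 84609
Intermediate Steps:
Q(H, l) = -2*H
4029*M(Q(2, 0)) = 4029*21 = 84609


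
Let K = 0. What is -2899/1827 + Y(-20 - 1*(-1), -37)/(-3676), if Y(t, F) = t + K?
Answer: -10622011/6716052 ≈ -1.5816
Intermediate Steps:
Y(t, F) = t (Y(t, F) = t + 0 = t)
-2899/1827 + Y(-20 - 1*(-1), -37)/(-3676) = -2899/1827 + (-20 - 1*(-1))/(-3676) = -2899*1/1827 + (-20 + 1)*(-1/3676) = -2899/1827 - 19*(-1/3676) = -2899/1827 + 19/3676 = -10622011/6716052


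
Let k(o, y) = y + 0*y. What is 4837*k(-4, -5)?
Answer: -24185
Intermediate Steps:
k(o, y) = y (k(o, y) = y + 0 = y)
4837*k(-4, -5) = 4837*(-5) = -24185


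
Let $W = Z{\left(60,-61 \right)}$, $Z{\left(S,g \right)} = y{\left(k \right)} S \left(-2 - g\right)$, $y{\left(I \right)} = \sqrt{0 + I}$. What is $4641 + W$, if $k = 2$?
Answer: $4641 + 3540 \sqrt{2} \approx 9647.3$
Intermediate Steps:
$y{\left(I \right)} = \sqrt{I}$
$Z{\left(S,g \right)} = S \sqrt{2} \left(-2 - g\right)$ ($Z{\left(S,g \right)} = \sqrt{2} S \left(-2 - g\right) = S \sqrt{2} \left(-2 - g\right)$)
$W = 3540 \sqrt{2}$ ($W = \left(-1\right) 60 \sqrt{2} \left(2 - 61\right) = \left(-1\right) 60 \sqrt{2} \left(-59\right) = 3540 \sqrt{2} \approx 5006.3$)
$4641 + W = 4641 + 3540 \sqrt{2}$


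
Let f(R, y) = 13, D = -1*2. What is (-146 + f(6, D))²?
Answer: 17689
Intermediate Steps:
D = -2
(-146 + f(6, D))² = (-146 + 13)² = (-133)² = 17689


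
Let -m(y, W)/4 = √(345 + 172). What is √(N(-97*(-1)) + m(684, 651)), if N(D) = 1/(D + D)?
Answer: √(194 - 150544*√517)/194 ≈ 9.5365*I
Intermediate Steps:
m(y, W) = -4*√517 (m(y, W) = -4*√(345 + 172) = -4*√517)
N(D) = 1/(2*D)
√(N(-97*(-1)) + m(684, 651)) = √(1/(2*((-97*(-1)))) - 4*√517) = √((½)/97 - 4*√517) = √((½)*(1/97) - 4*√517) = √(1/194 - 4*√517)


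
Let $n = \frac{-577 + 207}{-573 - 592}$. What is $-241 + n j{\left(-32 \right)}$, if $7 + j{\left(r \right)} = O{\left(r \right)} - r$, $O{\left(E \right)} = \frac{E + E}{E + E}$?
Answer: $- \frac{54229}{233} \approx -232.74$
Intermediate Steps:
$O{\left(E \right)} = 1$ ($O{\left(E \right)} = \frac{2 E}{2 E} = 2 E \frac{1}{2 E} = 1$)
$j{\left(r \right)} = -6 - r$ ($j{\left(r \right)} = -7 - \left(-1 + r\right) = -6 - r$)
$n = \frac{74}{233}$ ($n = - \frac{370}{-1165} = \left(-370\right) \left(- \frac{1}{1165}\right) = \frac{74}{233} \approx 0.3176$)
$-241 + n j{\left(-32 \right)} = -241 + \frac{74 \left(-6 - -32\right)}{233} = -241 + \frac{74 \left(-6 + 32\right)}{233} = -241 + \frac{74}{233} \cdot 26 = -241 + \frac{1924}{233} = - \frac{54229}{233}$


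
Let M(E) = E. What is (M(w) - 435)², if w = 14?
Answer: 177241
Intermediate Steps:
(M(w) - 435)² = (14 - 435)² = (-421)² = 177241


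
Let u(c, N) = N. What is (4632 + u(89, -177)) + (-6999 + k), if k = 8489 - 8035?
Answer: -2090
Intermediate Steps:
k = 454
(4632 + u(89, -177)) + (-6999 + k) = (4632 - 177) + (-6999 + 454) = 4455 - 6545 = -2090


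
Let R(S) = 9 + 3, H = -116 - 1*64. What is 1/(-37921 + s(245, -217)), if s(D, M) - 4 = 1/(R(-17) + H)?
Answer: -168/6370057 ≈ -2.6373e-5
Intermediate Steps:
H = -180 (H = -116 - 64 = -180)
R(S) = 12
s(D, M) = 671/168 (s(D, M) = 4 + 1/(12 - 180) = 4 + 1/(-168) = 4 - 1/168 = 671/168)
1/(-37921 + s(245, -217)) = 1/(-37921 + 671/168) = 1/(-6370057/168) = -168/6370057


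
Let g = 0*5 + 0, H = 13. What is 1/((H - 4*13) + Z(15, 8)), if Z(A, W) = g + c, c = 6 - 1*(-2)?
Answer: -1/31 ≈ -0.032258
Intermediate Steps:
g = 0 (g = 0 + 0 = 0)
c = 8 (c = 6 + 2 = 8)
Z(A, W) = 8 (Z(A, W) = 0 + 8 = 8)
1/((H - 4*13) + Z(15, 8)) = 1/((13 - 4*13) + 8) = 1/((13 - 52) + 8) = 1/(-39 + 8) = 1/(-31) = -1/31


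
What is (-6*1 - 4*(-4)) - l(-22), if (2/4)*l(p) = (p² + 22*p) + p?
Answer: 54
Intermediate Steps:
l(p) = 2*p² + 46*p (l(p) = 2*((p² + 22*p) + p) = 2*(p² + 23*p) = 2*p² + 46*p)
(-6*1 - 4*(-4)) - l(-22) = (-6*1 - 4*(-4)) - 2*(-22)*(23 - 22) = (-6 + 16) - 2*(-22) = 10 - 1*(-44) = 10 + 44 = 54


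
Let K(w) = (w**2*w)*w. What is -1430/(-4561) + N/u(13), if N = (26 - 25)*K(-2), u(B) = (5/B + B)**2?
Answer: 13906906/34522209 ≈ 0.40284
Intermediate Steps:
K(w) = w**4 (K(w) = w**3*w = w**4)
u(B) = (B + 5/B)**2
N = 16 (N = (26 - 25)*(-2)**4 = 1*16 = 16)
-1430/(-4561) + N/u(13) = -1430/(-4561) + 16/(((5 + 13**2)**2/13**2)) = -1430*(-1/4561) + 16/(((5 + 169)**2/169)) = 1430/4561 + 16/(((1/169)*174**2)) = 1430/4561 + 16/(((1/169)*30276)) = 1430/4561 + 16/(30276/169) = 1430/4561 + 16*(169/30276) = 1430/4561 + 676/7569 = 13906906/34522209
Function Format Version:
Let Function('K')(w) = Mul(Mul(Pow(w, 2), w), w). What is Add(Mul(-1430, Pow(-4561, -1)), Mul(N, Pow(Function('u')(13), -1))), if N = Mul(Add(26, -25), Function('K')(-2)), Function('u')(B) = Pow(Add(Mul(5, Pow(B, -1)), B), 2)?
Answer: Rational(13906906, 34522209) ≈ 0.40284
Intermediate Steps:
Function('K')(w) = Pow(w, 4) (Function('K')(w) = Mul(Pow(w, 3), w) = Pow(w, 4))
Function('u')(B) = Pow(Add(B, Mul(5, Pow(B, -1))), 2)
N = 16 (N = Mul(Add(26, -25), Pow(-2, 4)) = Mul(1, 16) = 16)
Add(Mul(-1430, Pow(-4561, -1)), Mul(N, Pow(Function('u')(13), -1))) = Add(Mul(-1430, Pow(-4561, -1)), Mul(16, Pow(Mul(Pow(13, -2), Pow(Add(5, Pow(13, 2)), 2)), -1))) = Add(Mul(-1430, Rational(-1, 4561)), Mul(16, Pow(Mul(Rational(1, 169), Pow(Add(5, 169), 2)), -1))) = Add(Rational(1430, 4561), Mul(16, Pow(Mul(Rational(1, 169), Pow(174, 2)), -1))) = Add(Rational(1430, 4561), Mul(16, Pow(Mul(Rational(1, 169), 30276), -1))) = Add(Rational(1430, 4561), Mul(16, Pow(Rational(30276, 169), -1))) = Add(Rational(1430, 4561), Mul(16, Rational(169, 30276))) = Add(Rational(1430, 4561), Rational(676, 7569)) = Rational(13906906, 34522209)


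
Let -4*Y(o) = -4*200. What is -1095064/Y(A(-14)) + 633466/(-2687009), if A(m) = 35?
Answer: -367821689597/67175225 ≈ -5475.6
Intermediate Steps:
Y(o) = 200 (Y(o) = -(-1)*200 = -¼*(-800) = 200)
-1095064/Y(A(-14)) + 633466/(-2687009) = -1095064/200 + 633466/(-2687009) = -1095064*1/200 + 633466*(-1/2687009) = -136883/25 - 633466/2687009 = -367821689597/67175225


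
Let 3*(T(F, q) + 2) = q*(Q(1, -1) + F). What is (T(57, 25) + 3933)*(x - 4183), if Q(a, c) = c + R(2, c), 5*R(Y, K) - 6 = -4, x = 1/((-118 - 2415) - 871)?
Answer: -62665544133/3404 ≈ -1.8409e+7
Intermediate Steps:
x = -1/3404 (x = 1/(-2533 - 871) = 1/(-3404) = -1/3404 ≈ -0.00029377)
R(Y, K) = ⅖ (R(Y, K) = 6/5 + (⅕)*(-4) = 6/5 - ⅘ = ⅖)
Q(a, c) = ⅖ + c (Q(a, c) = c + ⅖ = ⅖ + c)
T(F, q) = -2 + q*(-⅗ + F)/3 (T(F, q) = -2 + (q*((⅖ - 1) + F))/3 = -2 + (q*(-⅗ + F))/3 = -2 + q*(-⅗ + F)/3)
(T(57, 25) + 3933)*(x - 4183) = ((-2 - ⅕*25 + (⅓)*57*25) + 3933)*(-1/3404 - 4183) = ((-2 - 5 + 475) + 3933)*(-14238933/3404) = (468 + 3933)*(-14238933/3404) = 4401*(-14238933/3404) = -62665544133/3404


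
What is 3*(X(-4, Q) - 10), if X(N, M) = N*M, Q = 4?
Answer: -78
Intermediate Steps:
X(N, M) = M*N
3*(X(-4, Q) - 10) = 3*(4*(-4) - 10) = 3*(-16 - 10) = 3*(-26) = -78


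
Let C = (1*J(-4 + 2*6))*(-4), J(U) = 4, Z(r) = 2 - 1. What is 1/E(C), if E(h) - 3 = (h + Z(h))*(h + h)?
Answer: 1/483 ≈ 0.0020704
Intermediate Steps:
Z(r) = 1
C = -16 (C = (1*4)*(-4) = 4*(-4) = -16)
E(h) = 3 + 2*h*(1 + h) (E(h) = 3 + (h + 1)*(h + h) = 3 + (1 + h)*(2*h) = 3 + 2*h*(1 + h))
1/E(C) = 1/(3 + 2*(-16) + 2*(-16)²) = 1/(3 - 32 + 2*256) = 1/(3 - 32 + 512) = 1/483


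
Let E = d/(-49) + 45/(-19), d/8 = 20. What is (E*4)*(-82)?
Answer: 1720360/931 ≈ 1847.9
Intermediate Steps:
d = 160 (d = 8*20 = 160)
E = -5245/931 (E = 160/(-49) + 45/(-19) = 160*(-1/49) + 45*(-1/19) = -160/49 - 45/19 = -5245/931 ≈ -5.6337)
(E*4)*(-82) = -5245/931*4*(-82) = -20980/931*(-82) = 1720360/931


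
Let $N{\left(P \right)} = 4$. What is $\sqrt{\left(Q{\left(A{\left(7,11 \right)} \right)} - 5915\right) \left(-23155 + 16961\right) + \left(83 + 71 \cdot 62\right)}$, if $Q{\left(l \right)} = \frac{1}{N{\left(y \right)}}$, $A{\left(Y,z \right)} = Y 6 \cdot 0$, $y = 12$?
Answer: $\frac{\sqrt{146561786}}{2} \approx 6053.1$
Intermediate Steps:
$A{\left(Y,z \right)} = 0$ ($A{\left(Y,z \right)} = 6 Y 0 = 0$)
$Q{\left(l \right)} = \frac{1}{4}$
$\sqrt{\left(Q{\left(A{\left(7,11 \right)} \right)} - 5915\right) \left(-23155 + 16961\right) + \left(83 + 71 \cdot 62\right)} = \sqrt{\left(\frac{1}{4} - 5915\right) \left(-23155 + 16961\right) + \left(83 + 71 \cdot 62\right)} = \sqrt{\left(- \frac{23659}{4}\right) \left(-6194\right) + \left(83 + 4402\right)} = \sqrt{\frac{73271923}{2} + 4485} = \sqrt{\frac{73280893}{2}} = \frac{\sqrt{146561786}}{2}$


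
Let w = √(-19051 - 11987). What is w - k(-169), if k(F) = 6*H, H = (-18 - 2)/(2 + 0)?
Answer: 60 + I*√31038 ≈ 60.0 + 176.18*I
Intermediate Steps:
H = -10 (H = -20/2 = -20*½ = -10)
k(F) = -60 (k(F) = 6*(-10) = -60)
w = I*√31038 (w = √(-31038) = I*√31038 ≈ 176.18*I)
w - k(-169) = I*√31038 - 1*(-60) = I*√31038 + 60 = 60 + I*√31038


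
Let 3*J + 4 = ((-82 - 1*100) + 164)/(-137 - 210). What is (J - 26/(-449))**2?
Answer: 345819268096/218471173281 ≈ 1.5829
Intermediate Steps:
J = -1370/1041 (J = -4/3 + (((-82 - 1*100) + 164)/(-137 - 210))/3 = -4/3 + (((-82 - 100) + 164)/(-347))/3 = -4/3 + ((-182 + 164)*(-1/347))/3 = -4/3 + (-18*(-1/347))/3 = -4/3 + (1/3)*(18/347) = -4/3 + 6/347 = -1370/1041 ≈ -1.3160)
(J - 26/(-449))**2 = (-1370/1041 - 26/(-449))**2 = (-1370/1041 - 26*(-1/449))**2 = (-1370/1041 + 26/449)**2 = (-588064/467409)**2 = 345819268096/218471173281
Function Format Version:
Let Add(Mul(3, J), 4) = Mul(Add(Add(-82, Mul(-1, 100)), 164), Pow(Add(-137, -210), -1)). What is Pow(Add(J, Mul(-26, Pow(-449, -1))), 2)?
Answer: Rational(345819268096, 218471173281) ≈ 1.5829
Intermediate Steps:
J = Rational(-1370, 1041) (J = Add(Rational(-4, 3), Mul(Rational(1, 3), Mul(Add(Add(-82, Mul(-1, 100)), 164), Pow(Add(-137, -210), -1)))) = Add(Rational(-4, 3), Mul(Rational(1, 3), Mul(Add(Add(-82, -100), 164), Pow(-347, -1)))) = Add(Rational(-4, 3), Mul(Rational(1, 3), Mul(Add(-182, 164), Rational(-1, 347)))) = Add(Rational(-4, 3), Mul(Rational(1, 3), Mul(-18, Rational(-1, 347)))) = Add(Rational(-4, 3), Mul(Rational(1, 3), Rational(18, 347))) = Add(Rational(-4, 3), Rational(6, 347)) = Rational(-1370, 1041) ≈ -1.3160)
Pow(Add(J, Mul(-26, Pow(-449, -1))), 2) = Pow(Add(Rational(-1370, 1041), Mul(-26, Pow(-449, -1))), 2) = Pow(Add(Rational(-1370, 1041), Mul(-26, Rational(-1, 449))), 2) = Pow(Add(Rational(-1370, 1041), Rational(26, 449)), 2) = Pow(Rational(-588064, 467409), 2) = Rational(345819268096, 218471173281)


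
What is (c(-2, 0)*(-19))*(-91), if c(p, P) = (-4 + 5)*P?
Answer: 0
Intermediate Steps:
c(p, P) = P (c(p, P) = 1*P = P)
(c(-2, 0)*(-19))*(-91) = (0*(-19))*(-91) = 0*(-91) = 0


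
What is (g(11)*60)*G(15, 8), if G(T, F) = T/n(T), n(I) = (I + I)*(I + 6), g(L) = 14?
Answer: 20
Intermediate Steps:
n(I) = 2*I*(6 + I) (n(I) = (2*I)*(6 + I) = 2*I*(6 + I))
G(T, F) = 1/(2*(6 + T)) (G(T, F) = T/((2*T*(6 + T))) = T*(1/(2*T*(6 + T))) = 1/(2*(6 + T)))
(g(11)*60)*G(15, 8) = (14*60)*(1/(2*(6 + 15))) = 840*((½)/21) = 840*((½)*(1/21)) = 840*(1/42) = 20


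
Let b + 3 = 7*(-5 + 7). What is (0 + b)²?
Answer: 121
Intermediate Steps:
b = 11 (b = -3 + 7*(-5 + 7) = -3 + 7*2 = -3 + 14 = 11)
(0 + b)² = (0 + 11)² = 11² = 121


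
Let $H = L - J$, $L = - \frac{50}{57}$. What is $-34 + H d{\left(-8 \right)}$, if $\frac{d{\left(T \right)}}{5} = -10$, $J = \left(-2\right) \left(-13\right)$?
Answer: $\frac{74662}{57} \approx 1309.9$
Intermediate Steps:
$L = - \frac{50}{57}$ ($L = \left(-50\right) \frac{1}{57} = - \frac{50}{57} \approx -0.87719$)
$J = 26$
$d{\left(T \right)} = -50$ ($d{\left(T \right)} = 5 \left(-10\right) = -50$)
$H = - \frac{1532}{57}$ ($H = - \frac{50}{57} - 26 = - \frac{1532}{57} \approx -26.877$)
$-34 + H d{\left(-8 \right)} = -34 - - \frac{76600}{57} = -34 + \frac{76600}{57} = \frac{74662}{57}$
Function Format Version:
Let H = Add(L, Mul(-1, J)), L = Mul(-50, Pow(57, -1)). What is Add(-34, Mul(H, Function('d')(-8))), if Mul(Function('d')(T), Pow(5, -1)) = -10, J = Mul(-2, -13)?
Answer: Rational(74662, 57) ≈ 1309.9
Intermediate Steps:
L = Rational(-50, 57) (L = Mul(-50, Rational(1, 57)) = Rational(-50, 57) ≈ -0.87719)
J = 26
Function('d')(T) = -50 (Function('d')(T) = Mul(5, -10) = -50)
H = Rational(-1532, 57) (H = Add(Rational(-50, 57), Mul(-1, 26)) = Add(Rational(-50, 57), -26) = Rational(-1532, 57) ≈ -26.877)
Add(-34, Mul(H, Function('d')(-8))) = Add(-34, Mul(Rational(-1532, 57), -50)) = Add(-34, Rational(76600, 57)) = Rational(74662, 57)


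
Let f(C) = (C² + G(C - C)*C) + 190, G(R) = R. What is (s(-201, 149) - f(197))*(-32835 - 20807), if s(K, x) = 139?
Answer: 2084528120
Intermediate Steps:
f(C) = 190 + C² (f(C) = (C² + (C - C)*C) + 190 = (C² + 0*C) + 190 = (C² + 0) + 190 = C² + 190 = 190 + C²)
(s(-201, 149) - f(197))*(-32835 - 20807) = (139 - (190 + 197²))*(-32835 - 20807) = (139 - (190 + 38809))*(-53642) = (139 - 1*38999)*(-53642) = (139 - 38999)*(-53642) = -38860*(-53642) = 2084528120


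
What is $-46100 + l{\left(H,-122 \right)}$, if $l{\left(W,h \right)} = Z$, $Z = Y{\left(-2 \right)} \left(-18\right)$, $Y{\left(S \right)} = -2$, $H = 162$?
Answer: $-46064$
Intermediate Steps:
$Z = 36$ ($Z = \left(-2\right) \left(-18\right) = 36$)
$l{\left(W,h \right)} = 36$
$-46100 + l{\left(H,-122 \right)} = -46100 + 36 = -46064$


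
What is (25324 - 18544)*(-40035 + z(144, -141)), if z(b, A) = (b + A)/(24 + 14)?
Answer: -5157298530/19 ≈ -2.7144e+8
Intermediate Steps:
z(b, A) = A/38 + b/38 (z(b, A) = (A + b)/38 = (A + b)*(1/38) = A/38 + b/38)
(25324 - 18544)*(-40035 + z(144, -141)) = (25324 - 18544)*(-40035 + ((1/38)*(-141) + (1/38)*144)) = 6780*(-40035 + (-141/38 + 72/19)) = 6780*(-40035 + 3/38) = 6780*(-1521327/38) = -5157298530/19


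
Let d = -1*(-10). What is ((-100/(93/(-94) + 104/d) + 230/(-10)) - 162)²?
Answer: 748666215025/19562929 ≈ 38270.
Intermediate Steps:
d = 10
((-100/(93/(-94) + 104/d) + 230/(-10)) - 162)² = ((-100/(93/(-94) + 104/10) + 230/(-10)) - 162)² = ((-100/(93*(-1/94) + 104*(⅒)) + 230*(-⅒)) - 162)² = ((-100/(-93/94 + 52/5) - 23) - 162)² = ((-100/4423/470 - 23) - 162)² = ((-100*470/4423 - 23) - 162)² = ((-47000/4423 - 23) - 162)² = (-148729/4423 - 162)² = (-865255/4423)² = 748666215025/19562929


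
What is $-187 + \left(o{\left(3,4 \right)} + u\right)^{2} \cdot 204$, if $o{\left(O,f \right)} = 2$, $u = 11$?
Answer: $34289$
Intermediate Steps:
$-187 + \left(o{\left(3,4 \right)} + u\right)^{2} \cdot 204 = -187 + \left(2 + 11\right)^{2} \cdot 204 = -187 + 13^{2} \cdot 204 = -187 + 169 \cdot 204 = -187 + 34476 = 34289$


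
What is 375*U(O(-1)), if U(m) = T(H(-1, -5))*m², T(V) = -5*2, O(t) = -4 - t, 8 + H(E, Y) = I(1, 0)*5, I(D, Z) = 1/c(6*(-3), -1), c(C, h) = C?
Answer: -33750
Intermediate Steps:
I(D, Z) = -1/18 (I(D, Z) = 1/(6*(-3)) = 1/(-18) = -1/18)
H(E, Y) = -149/18 (H(E, Y) = -8 - 1/18*5 = -8 - 5/18 = -149/18)
T(V) = -10
U(m) = -10*m²
375*U(O(-1)) = 375*(-10*(-4 - 1*(-1))²) = 375*(-10*(-4 + 1)²) = 375*(-10*(-3)²) = 375*(-10*9) = 375*(-90) = -33750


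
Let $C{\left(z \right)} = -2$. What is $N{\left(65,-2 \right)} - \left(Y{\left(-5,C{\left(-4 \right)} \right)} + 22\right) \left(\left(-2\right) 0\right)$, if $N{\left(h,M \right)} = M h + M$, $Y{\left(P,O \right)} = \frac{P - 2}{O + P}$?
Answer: $-132$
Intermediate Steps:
$Y{\left(P,O \right)} = \frac{-2 + P}{O + P}$
$N{\left(h,M \right)} = M + M h$
$N{\left(65,-2 \right)} - \left(Y{\left(-5,C{\left(-4 \right)} \right)} + 22\right) \left(\left(-2\right) 0\right) = - 2 \left(1 + 65\right) - \left(\frac{-2 - 5}{-2 - 5} + 22\right) \left(\left(-2\right) 0\right) = \left(-2\right) 66 - \left(\frac{1}{-7} \left(-7\right) + 22\right) 0 = -132 - \left(\left(- \frac{1}{7}\right) \left(-7\right) + 22\right) 0 = -132 - \left(1 + 22\right) 0 = -132 - 23 \cdot 0 = -132 - 0 = -132 + 0 = -132$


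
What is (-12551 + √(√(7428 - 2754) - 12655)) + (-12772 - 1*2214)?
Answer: -27537 + I*√(12655 - √4674) ≈ -27537.0 + 112.19*I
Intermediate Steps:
(-12551 + √(√(7428 - 2754) - 12655)) + (-12772 - 1*2214) = (-12551 + √(√4674 - 12655)) + (-12772 - 2214) = (-12551 + √(-12655 + √4674)) - 14986 = -27537 + √(-12655 + √4674)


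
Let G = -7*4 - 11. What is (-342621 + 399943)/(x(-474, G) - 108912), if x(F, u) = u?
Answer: -57322/108951 ≈ -0.52613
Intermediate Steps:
G = -39 (G = -28 - 11 = -39)
(-342621 + 399943)/(x(-474, G) - 108912) = (-342621 + 399943)/(-39 - 108912) = 57322/(-108951) = 57322*(-1/108951) = -57322/108951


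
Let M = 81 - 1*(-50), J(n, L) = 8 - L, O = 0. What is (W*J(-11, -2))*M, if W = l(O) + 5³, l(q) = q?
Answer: 163750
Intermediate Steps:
M = 131 (M = 81 + 50 = 131)
W = 125 (W = 0 + 5³ = 0 + 125 = 125)
(W*J(-11, -2))*M = (125*(8 - 1*(-2)))*131 = (125*(8 + 2))*131 = (125*10)*131 = 1250*131 = 163750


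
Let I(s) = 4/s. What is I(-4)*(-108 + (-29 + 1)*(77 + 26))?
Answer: 2992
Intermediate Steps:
I(-4)*(-108 + (-29 + 1)*(77 + 26)) = (4/(-4))*(-108 + (-29 + 1)*(77 + 26)) = (4*(-¼))*(-108 - 28*103) = -(-108 - 2884) = -1*(-2992) = 2992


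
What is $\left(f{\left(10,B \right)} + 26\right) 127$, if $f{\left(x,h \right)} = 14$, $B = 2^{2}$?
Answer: $5080$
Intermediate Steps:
$B = 4$
$\left(f{\left(10,B \right)} + 26\right) 127 = \left(14 + 26\right) 127 = 40 \cdot 127 = 5080$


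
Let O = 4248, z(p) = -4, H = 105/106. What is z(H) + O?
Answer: 4244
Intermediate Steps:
H = 105/106 (H = 105*(1/106) = 105/106 ≈ 0.99057)
z(H) + O = -4 + 4248 = 4244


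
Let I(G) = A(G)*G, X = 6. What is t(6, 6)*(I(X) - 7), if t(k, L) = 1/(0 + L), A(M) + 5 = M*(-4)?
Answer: -181/6 ≈ -30.167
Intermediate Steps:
A(M) = -5 - 4*M (A(M) = -5 + M*(-4) = -5 - 4*M)
t(k, L) = 1/L
I(G) = G*(-5 - 4*G) (I(G) = (-5 - 4*G)*G = G*(-5 - 4*G))
t(6, 6)*(I(X) - 7) = (-1*6*(5 + 4*6) - 7)/6 = (-1*6*(5 + 24) - 7)/6 = (-1*6*29 - 7)/6 = (-174 - 7)/6 = (⅙)*(-181) = -181/6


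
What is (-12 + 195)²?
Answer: 33489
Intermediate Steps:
(-12 + 195)² = 183² = 33489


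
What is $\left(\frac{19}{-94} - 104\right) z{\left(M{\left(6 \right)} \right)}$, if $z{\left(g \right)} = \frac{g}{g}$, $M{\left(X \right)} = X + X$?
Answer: $- \frac{9795}{94} \approx -104.2$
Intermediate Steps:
$M{\left(X \right)} = 2 X$
$z{\left(g \right)} = 1$
$\left(\frac{19}{-94} - 104\right) z{\left(M{\left(6 \right)} \right)} = \left(\frac{19}{-94} - 104\right) 1 = \left(19 \left(- \frac{1}{94}\right) - 104\right) 1 = \left(- \frac{19}{94} - 104\right) 1 = \left(- \frac{9795}{94}\right) 1 = - \frac{9795}{94}$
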